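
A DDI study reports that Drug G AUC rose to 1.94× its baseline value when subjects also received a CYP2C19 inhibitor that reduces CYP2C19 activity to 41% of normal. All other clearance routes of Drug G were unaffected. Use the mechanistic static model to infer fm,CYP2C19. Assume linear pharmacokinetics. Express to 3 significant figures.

0.821

Let fm be the CYP2C19 fraction. New clearance relative to baseline = fm × 0.41 + (1 − fm).
AUC ratio = 1 / (new CL fraction), so new CL fraction = 1 / 1.94 = 0.5155.
fm × 0.41 + 1 − fm = 0.5155  ⇒  fm × (0.41 − 1) = −0.4845  ⇒  fm = 0.821.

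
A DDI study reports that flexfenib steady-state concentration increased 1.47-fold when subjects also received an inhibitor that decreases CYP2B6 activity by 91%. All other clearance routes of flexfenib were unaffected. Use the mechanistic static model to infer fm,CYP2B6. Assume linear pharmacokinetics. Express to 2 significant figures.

CL'/CL = 1 / 1.47 = 0.6803
0.09·fm + (1 − fm) = 0.6803
fm = (0.6803 − 1) / (0.09 − 1) = 0.35

0.35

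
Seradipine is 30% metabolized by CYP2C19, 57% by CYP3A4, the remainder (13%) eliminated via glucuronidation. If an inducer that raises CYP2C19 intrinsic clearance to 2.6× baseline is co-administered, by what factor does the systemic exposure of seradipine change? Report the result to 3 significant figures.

0.676

CYP2C19: 0.3 × 2.6 = 0.78
CYP3A4: 0.57 (unchanged)
Other: 0.13 (unchanged)
CL_new/CL_old = 0.78 + 0.57 + 0.13 = 1.48.
Systemic exposure ratio = CL_old/CL_new = 1 / 1.48 = 0.676.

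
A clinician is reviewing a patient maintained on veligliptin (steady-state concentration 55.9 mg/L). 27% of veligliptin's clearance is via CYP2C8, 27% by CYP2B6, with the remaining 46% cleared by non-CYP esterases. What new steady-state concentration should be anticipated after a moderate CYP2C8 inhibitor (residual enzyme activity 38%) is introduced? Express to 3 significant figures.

The CYP2C8 pathway (27% of clearance) is reduced to 0.38× activity: 0.27 × 0.38 = 0.1026.
CYP2B6 (27%) and the residual 46% are unaffected.
New clearance relative to baseline: 0.1026 + 0.27 + 0.46 = 0.8326.
Steady-state concentration ∝ 1/CL, so new value = 55.9 / 0.8326 = 67.1 mg/L.

67.1 mg/L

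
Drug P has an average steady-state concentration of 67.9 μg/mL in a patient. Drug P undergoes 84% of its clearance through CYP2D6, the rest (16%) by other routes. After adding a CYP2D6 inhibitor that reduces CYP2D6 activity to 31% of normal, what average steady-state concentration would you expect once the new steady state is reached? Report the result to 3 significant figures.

The CYP2D6 pathway (84% of clearance) is reduced to 0.31× activity: 0.84 × 0.31 = 0.2604.
The remaining 16% of clearance is unaffected.
CL_new/CL_old = 0.2604 + 0.16 = 0.4204.
Average steady-state concentration ∝ 1/CL, so new value = 67.9 / 0.4204 = 162 μg/mL.

162 μg/mL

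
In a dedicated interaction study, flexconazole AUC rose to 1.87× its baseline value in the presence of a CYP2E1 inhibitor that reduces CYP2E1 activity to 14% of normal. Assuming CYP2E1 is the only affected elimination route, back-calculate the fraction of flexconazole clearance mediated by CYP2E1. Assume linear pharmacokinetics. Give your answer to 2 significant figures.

CL'/CL = 1 / 1.87 = 0.5348
0.14·fm + (1 − fm) = 0.5348
fm = (0.5348 − 1) / (0.14 − 1) = 0.54

0.54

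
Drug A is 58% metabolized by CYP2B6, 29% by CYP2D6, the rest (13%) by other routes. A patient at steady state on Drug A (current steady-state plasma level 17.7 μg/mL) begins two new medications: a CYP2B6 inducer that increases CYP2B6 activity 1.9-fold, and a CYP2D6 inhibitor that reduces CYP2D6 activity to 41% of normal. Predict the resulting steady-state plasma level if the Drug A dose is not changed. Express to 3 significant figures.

13.1 μg/mL

The CYP2B6 pathway (58% of clearance) is boosted to 1.9× activity: 0.58 × 1.9 = 1.102.
The CYP2D6 pathway (29% of clearance) falls to 0.41× activity: 0.29 × 0.41 = 0.1189.
The remaining 13% of clearance is unaffected.
New clearance relative to baseline: 1.102 + 0.1189 + 0.13 = 1.3509.
Dividing the baseline by the relative clearance: 17.7 / 1.3509 = 13.1 μg/mL.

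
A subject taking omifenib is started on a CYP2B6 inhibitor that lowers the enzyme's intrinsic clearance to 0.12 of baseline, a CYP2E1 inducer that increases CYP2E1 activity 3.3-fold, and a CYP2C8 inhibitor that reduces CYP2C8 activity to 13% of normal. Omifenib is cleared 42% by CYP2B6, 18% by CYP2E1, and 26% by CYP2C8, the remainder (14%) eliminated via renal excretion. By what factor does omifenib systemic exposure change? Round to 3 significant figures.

1.22

CYP2B6: 0.42 × 0.12 = 0.0504
CYP2E1: 0.18 × 3.3 = 0.594
CYP2C8: 0.26 × 0.13 = 0.0338
Other: 0.14 (unchanged)
Relative clearance = 0.0504 + 0.594 + 0.0338 + 0.14 = 0.8182.
Systemic exposure ∝ 1/CL: fold-change = 1 / 0.8182 = 1.22.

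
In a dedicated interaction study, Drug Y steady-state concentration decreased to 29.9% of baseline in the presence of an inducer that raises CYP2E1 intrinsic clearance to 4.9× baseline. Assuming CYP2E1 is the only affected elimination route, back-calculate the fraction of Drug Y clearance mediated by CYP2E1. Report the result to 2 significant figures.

0.60

CL'/CL = 1 / 0.299 = 3.344
4.9·fm + (1 − fm) = 3.344
fm = (3.344 − 1) / (4.9 − 1) = 0.60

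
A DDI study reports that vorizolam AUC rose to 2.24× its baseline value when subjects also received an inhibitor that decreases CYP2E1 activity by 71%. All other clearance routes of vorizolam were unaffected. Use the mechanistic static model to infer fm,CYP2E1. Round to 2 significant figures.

0.78

Let x = fm,CYP2E1. Because AUC ∝ 1/CL, relative clearance fell to 1/2.24 = 0.4464.
Only the CYP2E1 route changed, so 0.4464 = x·0.29 + (1 − x), giving x = 0.78.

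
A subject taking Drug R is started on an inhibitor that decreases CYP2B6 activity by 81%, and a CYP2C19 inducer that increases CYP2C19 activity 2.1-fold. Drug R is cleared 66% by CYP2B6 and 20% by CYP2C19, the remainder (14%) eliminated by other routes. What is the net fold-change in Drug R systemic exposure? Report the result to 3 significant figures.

The CYP2B6 pathway (66% of clearance) drops to 0.19× activity: 0.66 × 0.19 = 0.1254.
The CYP2C19 pathway (20% of clearance) rises to 2.1× activity: 0.2 × 2.1 = 0.42.
The remaining 14% of clearance is unaffected.
Relative clearance = 0.1254 + 0.42 + 0.14 = 0.6854.
Because systemic exposure varies inversely with clearance, the combined effect is 1 / 0.6854 = 1.46.

1.46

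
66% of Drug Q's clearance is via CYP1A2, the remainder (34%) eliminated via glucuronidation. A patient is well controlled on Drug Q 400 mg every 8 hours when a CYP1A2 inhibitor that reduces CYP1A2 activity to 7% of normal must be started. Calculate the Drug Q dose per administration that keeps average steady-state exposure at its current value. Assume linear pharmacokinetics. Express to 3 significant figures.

The CYP1A2 pathway (66% of clearance) drops to 0.07× activity: 0.66 × 0.07 = 0.0462.
Non-CYP routes (34%) are unchanged.
CL_new/CL_old = 0.0462 + 0.34 = 0.3862.
Exposure is unchanged when dose changes in proportion to clearance. New dose = 400 mg × 0.3862 = 154 mg.

154 mg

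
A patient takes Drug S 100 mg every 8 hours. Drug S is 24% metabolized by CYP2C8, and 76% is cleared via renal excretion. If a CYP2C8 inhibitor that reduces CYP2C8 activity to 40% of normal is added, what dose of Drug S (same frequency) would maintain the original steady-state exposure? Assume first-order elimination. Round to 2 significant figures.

CYP2C8: 0.24 × 0.4 = 0.096
Other: 0.76 (unchanged)
Relative clearance = 0.096 + 0.76 = 0.856.
Exposure is unchanged when dose changes in proportion to clearance. New dose = 100 mg × 0.856 = 86 mg.

86 mg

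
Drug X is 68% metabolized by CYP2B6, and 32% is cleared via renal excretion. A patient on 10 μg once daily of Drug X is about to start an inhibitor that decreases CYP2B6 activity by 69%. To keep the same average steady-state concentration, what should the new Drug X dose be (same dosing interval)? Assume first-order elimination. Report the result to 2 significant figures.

5.3 μg

The CYP2B6 pathway (68% of clearance) is reduced to 0.31× activity: 0.68 × 0.31 = 0.2108.
Non-CYP routes (32%) are unchanged.
New clearance relative to baseline: 0.2108 + 0.32 = 0.5308.
Exposure is unchanged when dose changes in proportion to clearance. New dose = 10 μg × 0.5308 = 5.3 μg.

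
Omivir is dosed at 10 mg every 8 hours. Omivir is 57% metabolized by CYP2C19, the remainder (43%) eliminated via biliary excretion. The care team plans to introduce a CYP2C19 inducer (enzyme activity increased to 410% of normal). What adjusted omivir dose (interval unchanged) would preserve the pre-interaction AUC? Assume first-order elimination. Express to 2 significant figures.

28 mg

The CYP2C19 pathway (57% of clearance) is boosted to 4.1× activity: 0.57 × 4.1 = 2.337.
The remaining 43% of clearance is unaffected.
Relative clearance = 2.337 + 0.43 = 2.767.
Css,avg = (dose rate)/CL, so holding Css fixed requires dose ∝ CL: 10 × 2.767 = 28 mg.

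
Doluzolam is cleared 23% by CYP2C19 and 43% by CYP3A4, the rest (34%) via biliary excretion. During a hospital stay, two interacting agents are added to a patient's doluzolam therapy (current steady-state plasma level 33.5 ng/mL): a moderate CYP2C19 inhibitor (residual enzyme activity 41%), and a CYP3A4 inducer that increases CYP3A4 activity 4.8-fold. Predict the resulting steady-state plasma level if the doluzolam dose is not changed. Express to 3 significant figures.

13.4 ng/mL

The CYP2C19 pathway (23% of clearance) drops to 0.41× activity: 0.23 × 0.41 = 0.0943.
The CYP3A4 pathway (43% of clearance) is boosted to 4.8× activity: 0.43 × 4.8 = 2.064.
The remaining 34% of clearance is unaffected.
Relative clearance = 0.0943 + 2.064 + 0.34 = 2.4983.
Dividing the baseline by the relative clearance: 33.5 / 2.4983 = 13.4 ng/mL.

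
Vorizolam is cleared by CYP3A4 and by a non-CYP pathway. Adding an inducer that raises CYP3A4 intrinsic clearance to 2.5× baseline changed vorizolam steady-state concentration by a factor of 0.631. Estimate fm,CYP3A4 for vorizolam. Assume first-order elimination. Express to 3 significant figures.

Let x = fm,CYP3A4. Because steady-state concentration ∝ 1/CL, relative clearance rose to 1/0.631 = 1.585.
Only the CYP3A4 route changed, so 1.585 = x·2.5 + (1 − x), giving x = 0.390.

0.390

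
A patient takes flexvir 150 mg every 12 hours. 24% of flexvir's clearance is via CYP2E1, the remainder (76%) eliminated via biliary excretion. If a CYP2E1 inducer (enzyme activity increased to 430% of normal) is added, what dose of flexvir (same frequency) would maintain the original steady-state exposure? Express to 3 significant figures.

CYP2E1: 0.24 × 4.3 = 1.032
Other: 0.76 (unchanged)
Relative clearance = 1.032 + 0.76 = 1.792.
Exposure is unchanged when dose changes in proportion to clearance. New dose = 150 mg × 1.792 = 269 mg.

269 mg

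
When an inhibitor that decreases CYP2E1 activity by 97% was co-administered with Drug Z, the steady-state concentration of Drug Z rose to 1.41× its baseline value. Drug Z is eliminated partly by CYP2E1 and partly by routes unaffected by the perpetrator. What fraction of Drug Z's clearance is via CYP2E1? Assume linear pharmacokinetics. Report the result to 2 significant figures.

0.30

Let fm be the CYP2E1 fraction. New clearance relative to baseline = fm × 0.03 + (1 − fm).
Steady-state concentration ratio = 1 / (new CL fraction), so new CL fraction = 1 / 1.41 = 0.7092.
fm × 0.03 + 1 − fm = 0.7092  ⇒  fm × (0.03 − 1) = −0.2908  ⇒  fm = 0.30.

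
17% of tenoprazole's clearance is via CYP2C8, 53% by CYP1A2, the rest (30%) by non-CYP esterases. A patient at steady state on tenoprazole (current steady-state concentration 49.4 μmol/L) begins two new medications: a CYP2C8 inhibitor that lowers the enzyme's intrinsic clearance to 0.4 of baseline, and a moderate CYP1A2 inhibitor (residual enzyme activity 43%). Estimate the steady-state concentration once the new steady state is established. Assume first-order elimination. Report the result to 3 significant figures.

82.9 μmol/L

The CYP2C8 pathway (17% of clearance) falls to 0.4× activity: 0.17 × 0.4 = 0.068.
The CYP1A2 pathway (53% of clearance) falls to 0.43× activity: 0.53 × 0.43 = 0.2279.
The remaining 30% of clearance is unaffected.
CL_new/CL_old = 0.068 + 0.2279 + 0.3 = 0.5959.
Dividing the baseline by the relative clearance: 49.4 / 0.5959 = 82.9 μmol/L.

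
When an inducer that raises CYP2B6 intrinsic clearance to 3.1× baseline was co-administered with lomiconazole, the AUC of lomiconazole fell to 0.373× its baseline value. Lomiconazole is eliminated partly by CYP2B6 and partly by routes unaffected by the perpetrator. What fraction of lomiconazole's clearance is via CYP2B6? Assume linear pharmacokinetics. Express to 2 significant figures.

0.80

CL'/CL = 1 / 0.373 = 2.681
3.1·fm + (1 − fm) = 2.681
fm = (2.681 − 1) / (3.1 − 1) = 0.80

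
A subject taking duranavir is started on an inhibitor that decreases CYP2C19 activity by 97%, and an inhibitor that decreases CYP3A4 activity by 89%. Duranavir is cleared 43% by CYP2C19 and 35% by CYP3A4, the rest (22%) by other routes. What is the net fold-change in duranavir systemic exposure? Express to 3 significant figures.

3.68

The CYP2C19 pathway (43% of clearance) drops to 0.03× activity: 0.43 × 0.03 = 0.0129.
The CYP3A4 pathway (35% of clearance) is reduced to 0.11× activity: 0.35 × 0.11 = 0.0385.
The remaining 22% of clearance is unaffected.
CL_new/CL_old = 0.0129 + 0.0385 + 0.22 = 0.2714.
Net systemic exposure ratio = 1 / 0.2714 = 3.68.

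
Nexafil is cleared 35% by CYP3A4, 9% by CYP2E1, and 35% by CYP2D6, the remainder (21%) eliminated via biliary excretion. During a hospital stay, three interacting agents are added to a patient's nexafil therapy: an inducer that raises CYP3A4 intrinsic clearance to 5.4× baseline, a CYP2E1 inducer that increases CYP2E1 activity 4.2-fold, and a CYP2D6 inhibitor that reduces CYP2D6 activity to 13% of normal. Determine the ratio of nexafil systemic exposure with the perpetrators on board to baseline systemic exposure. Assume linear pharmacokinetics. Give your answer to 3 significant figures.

CYP3A4: 0.35 × 5.4 = 1.89
CYP2E1: 0.09 × 4.2 = 0.378
CYP2D6: 0.35 × 0.13 = 0.0455
Other: 0.21 (unchanged)
Relative clearance = 1.89 + 0.378 + 0.0455 + 0.21 = 2.5235.
Net systemic exposure ratio = 1 / 2.5235 = 0.396.

0.396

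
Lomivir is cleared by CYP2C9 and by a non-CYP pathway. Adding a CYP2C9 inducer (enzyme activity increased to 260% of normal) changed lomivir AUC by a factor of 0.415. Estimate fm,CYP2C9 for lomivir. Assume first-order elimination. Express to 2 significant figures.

Call the CYP2C9 fraction fm. After the interaction, CL_new/CL_old = fm × 2.6 + (1 − fm).
AUC ratio = 1 / (new CL fraction), so new CL fraction = 1 / 0.415 = 2.41.
fm × 2.6 + 1 − fm = 2.41  ⇒  fm × (2.6 − 1) = 1.41  ⇒  fm = 0.88.

0.88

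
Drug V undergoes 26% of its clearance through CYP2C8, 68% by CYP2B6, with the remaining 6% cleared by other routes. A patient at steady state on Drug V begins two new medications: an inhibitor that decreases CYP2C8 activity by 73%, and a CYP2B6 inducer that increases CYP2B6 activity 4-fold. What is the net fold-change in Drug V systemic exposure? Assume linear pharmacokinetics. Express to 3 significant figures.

0.351

CYP2C8: 0.26 × 0.27 = 0.0702
CYP2B6: 0.68 × 4 = 2.72
Other: 0.06 (unchanged)
Relative clearance = 0.0702 + 2.72 + 0.06 = 2.8502.
Because systemic exposure varies inversely with clearance, the combined effect is 1 / 2.8502 = 0.351.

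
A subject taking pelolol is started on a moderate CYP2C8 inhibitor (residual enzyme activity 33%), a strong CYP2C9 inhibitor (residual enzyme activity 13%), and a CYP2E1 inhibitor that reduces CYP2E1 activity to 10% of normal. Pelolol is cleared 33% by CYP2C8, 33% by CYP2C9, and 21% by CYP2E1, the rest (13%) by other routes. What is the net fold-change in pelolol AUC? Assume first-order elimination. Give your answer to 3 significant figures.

The CYP2C8 pathway (33% of clearance) falls to 0.33× activity: 0.33 × 0.33 = 0.1089.
The CYP2C9 pathway (33% of clearance) falls to 0.13× activity: 0.33 × 0.13 = 0.0429.
The CYP2E1 pathway (21% of clearance) is reduced to 0.1× activity: 0.21 × 0.1 = 0.021.
The remaining 13% of clearance is unaffected.
Relative clearance = 0.1089 + 0.0429 + 0.021 + 0.13 = 0.3028.
Because AUC varies inversely with clearance, the combined effect is 1 / 0.3028 = 3.30.

3.30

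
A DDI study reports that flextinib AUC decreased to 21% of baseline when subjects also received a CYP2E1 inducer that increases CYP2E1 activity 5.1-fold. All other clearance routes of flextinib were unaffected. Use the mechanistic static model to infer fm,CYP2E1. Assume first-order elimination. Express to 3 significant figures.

0.918

Write x for the fraction cleared via CYP2E1. The observed AUC change means clearance rose to 1/0.210 = 4.762 of baseline.
Setting x·5.1 + (1 − x) = 4.762 and solving: x = (4.762 − 1)/(5.1 − 1) = 0.918.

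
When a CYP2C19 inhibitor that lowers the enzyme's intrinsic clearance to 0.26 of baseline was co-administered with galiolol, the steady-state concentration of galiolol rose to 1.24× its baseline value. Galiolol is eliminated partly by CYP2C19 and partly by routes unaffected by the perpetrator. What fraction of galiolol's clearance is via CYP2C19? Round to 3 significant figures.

0.262

CL'/CL = 1 / 1.24 = 0.8065
0.26·fm + (1 − fm) = 0.8065
fm = (0.8065 − 1) / (0.26 − 1) = 0.262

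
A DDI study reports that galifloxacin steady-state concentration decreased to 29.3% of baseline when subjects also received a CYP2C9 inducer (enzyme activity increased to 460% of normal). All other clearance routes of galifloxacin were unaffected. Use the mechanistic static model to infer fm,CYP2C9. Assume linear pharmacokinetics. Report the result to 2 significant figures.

0.67

Let fm be the CYP2C9 fraction. New clearance relative to baseline = fm × 4.6 + (1 − fm).
Steady-state concentration ratio = 1 / (new CL fraction), so new CL fraction = 1 / 0.293 = 3.413.
fm × 4.6 + 1 − fm = 3.413  ⇒  fm × (4.6 − 1) = 2.413  ⇒  fm = 0.67.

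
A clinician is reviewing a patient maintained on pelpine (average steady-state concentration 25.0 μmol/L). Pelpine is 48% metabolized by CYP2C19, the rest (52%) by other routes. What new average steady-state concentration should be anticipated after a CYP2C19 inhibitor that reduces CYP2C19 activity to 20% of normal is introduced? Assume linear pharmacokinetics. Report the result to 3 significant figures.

40.6 μmol/L

The CYP2C19 pathway (48% of clearance) is reduced to 0.2× activity: 0.48 × 0.2 = 0.096.
Non-CYP routes (52%) are unchanged.
New clearance relative to baseline: 0.096 + 0.52 = 0.616.
With dosing unchanged, average steady-state concentration scales as 1/CL: 25.0 / 0.616 = 40.6 μmol/L.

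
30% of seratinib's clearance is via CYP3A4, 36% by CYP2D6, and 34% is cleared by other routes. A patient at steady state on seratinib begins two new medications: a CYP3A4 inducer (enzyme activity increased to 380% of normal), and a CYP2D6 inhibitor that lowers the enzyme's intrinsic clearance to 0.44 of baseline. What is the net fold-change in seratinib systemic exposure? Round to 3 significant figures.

0.610

The CYP3A4 pathway (30% of clearance) rises to 3.8× activity: 0.3 × 3.8 = 1.14.
The CYP2D6 pathway (36% of clearance) is reduced to 0.44× activity: 0.36 × 0.44 = 0.1584.
Non-CYP routes (34%) are unchanged.
New clearance relative to baseline: 1.14 + 0.1584 + 0.34 = 1.6384.
Net systemic exposure ratio = 1 / 1.6384 = 0.610.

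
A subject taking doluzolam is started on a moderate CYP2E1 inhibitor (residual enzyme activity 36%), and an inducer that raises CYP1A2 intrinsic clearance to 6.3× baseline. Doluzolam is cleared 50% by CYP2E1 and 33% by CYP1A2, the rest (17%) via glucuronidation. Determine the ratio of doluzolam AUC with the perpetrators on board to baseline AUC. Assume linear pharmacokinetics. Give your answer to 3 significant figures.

0.412

CYP2E1: 0.5 × 0.36 = 0.18
CYP1A2: 0.33 × 6.3 = 2.079
Other: 0.17 (unchanged)
New clearance relative to baseline: 0.18 + 2.079 + 0.17 = 2.429.
AUC ∝ 1/CL: fold-change = 1 / 2.429 = 0.412.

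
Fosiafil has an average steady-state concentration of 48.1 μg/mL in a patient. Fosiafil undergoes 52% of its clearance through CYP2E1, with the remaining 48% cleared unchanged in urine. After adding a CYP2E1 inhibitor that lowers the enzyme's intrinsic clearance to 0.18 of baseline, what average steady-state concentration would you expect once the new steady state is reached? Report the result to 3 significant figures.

83.9 μg/mL

The CYP2E1 pathway (52% of clearance) falls to 0.18× activity: 0.52 × 0.18 = 0.0936.
Non-CYP routes (48%) are unchanged.
New clearance relative to baseline: 0.0936 + 0.48 = 0.5736.
Average steady-state concentration ∝ 1/CL, so new value = 48.1 / 0.5736 = 83.9 μg/mL.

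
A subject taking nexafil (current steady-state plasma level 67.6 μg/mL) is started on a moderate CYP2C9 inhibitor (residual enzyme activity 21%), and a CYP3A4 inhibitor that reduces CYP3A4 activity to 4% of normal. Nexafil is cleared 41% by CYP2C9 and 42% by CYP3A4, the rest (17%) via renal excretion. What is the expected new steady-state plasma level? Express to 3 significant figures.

248 μg/mL

The CYP2C9 pathway (41% of clearance) falls to 0.21× activity: 0.41 × 0.21 = 0.0861.
The CYP3A4 pathway (42% of clearance) falls to 0.04× activity: 0.42 × 0.04 = 0.0168.
The remaining 17% of clearance is unaffected.
New clearance relative to baseline: 0.0861 + 0.0168 + 0.17 = 0.2729.
New steady-state plasma level = 67.6 / 0.2729 = 248 μg/mL (concentration scales inversely with clearance).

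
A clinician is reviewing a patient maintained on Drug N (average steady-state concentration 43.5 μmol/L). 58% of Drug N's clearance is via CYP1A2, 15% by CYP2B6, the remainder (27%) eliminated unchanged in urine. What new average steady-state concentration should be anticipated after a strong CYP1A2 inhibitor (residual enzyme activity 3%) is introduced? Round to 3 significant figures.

99.5 μmol/L

CYP1A2: 0.58 × 0.03 = 0.0174
CYP2B6: 0.15 (unchanged)
Other: 0.27 (unchanged)
New clearance relative to baseline: 0.0174 + 0.15 + 0.27 = 0.4374.
New average steady-state concentration = baseline ÷ relative clearance = 43.5 / 0.4374 = 99.5 μmol/L.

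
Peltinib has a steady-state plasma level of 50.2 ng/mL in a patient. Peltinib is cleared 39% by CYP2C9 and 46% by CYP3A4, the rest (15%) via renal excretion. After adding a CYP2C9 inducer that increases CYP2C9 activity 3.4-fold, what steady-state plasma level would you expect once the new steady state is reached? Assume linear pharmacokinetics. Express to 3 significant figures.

The CYP2C9 pathway (39% of clearance) increases to 3.4× activity: 0.39 × 3.4 = 1.326.
CYP3A4 (46%) and the residual 15% are unaffected.
CL_new/CL_old = 1.326 + 0.46 + 0.15 = 1.936.
New steady-state plasma level = baseline ÷ relative clearance = 50.2 / 1.936 = 25.9 ng/mL.

25.9 ng/mL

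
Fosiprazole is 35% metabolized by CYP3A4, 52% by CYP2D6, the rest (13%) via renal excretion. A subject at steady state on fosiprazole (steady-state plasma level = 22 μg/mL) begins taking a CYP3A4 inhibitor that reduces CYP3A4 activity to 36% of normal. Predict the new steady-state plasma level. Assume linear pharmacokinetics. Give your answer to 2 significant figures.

28 μg/mL

The CYP3A4 pathway (35% of clearance) is reduced to 0.36× activity: 0.35 × 0.36 = 0.126.
CYP2D6 (52%) and the residual 13% are unaffected.
Relative clearance = 0.126 + 0.52 + 0.13 = 0.776.
Steady-state plasma level ∝ 1/CL, so new value = 22 / 0.776 = 28 μg/mL.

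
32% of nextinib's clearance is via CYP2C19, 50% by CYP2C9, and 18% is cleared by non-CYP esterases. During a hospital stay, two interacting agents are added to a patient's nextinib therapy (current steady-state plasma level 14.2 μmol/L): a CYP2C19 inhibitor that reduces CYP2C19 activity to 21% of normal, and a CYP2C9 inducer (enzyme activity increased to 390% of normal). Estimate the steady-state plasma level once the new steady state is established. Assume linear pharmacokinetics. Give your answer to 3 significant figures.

The CYP2C19 pathway (32% of clearance) drops to 0.21× activity: 0.32 × 0.21 = 0.0672.
The CYP2C9 pathway (50% of clearance) increases to 3.9× activity: 0.5 × 3.9 = 1.95.
The remaining 18% of clearance is unaffected.
New clearance relative to baseline: 0.0672 + 1.95 + 0.18 = 2.1972.
Dividing the baseline by the relative clearance: 14.2 / 2.1972 = 6.46 μmol/L.

6.46 μmol/L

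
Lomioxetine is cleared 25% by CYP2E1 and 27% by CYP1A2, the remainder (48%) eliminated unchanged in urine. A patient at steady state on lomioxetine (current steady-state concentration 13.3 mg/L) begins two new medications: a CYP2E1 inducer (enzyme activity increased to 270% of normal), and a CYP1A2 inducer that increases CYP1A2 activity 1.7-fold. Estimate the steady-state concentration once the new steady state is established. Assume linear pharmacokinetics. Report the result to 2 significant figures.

8.2 mg/L

The CYP2E1 pathway (25% of clearance) increases to 2.7× activity: 0.25 × 2.7 = 0.675.
The CYP1A2 pathway (27% of clearance) is boosted to 1.7× activity: 0.27 × 1.7 = 0.459.
Non-CYP routes (48%) are unchanged.
New clearance relative to baseline: 0.675 + 0.459 + 0.48 = 1.614.
New steady-state concentration = 13.3 / 1.614 = 8.2 mg/L (concentration scales inversely with clearance).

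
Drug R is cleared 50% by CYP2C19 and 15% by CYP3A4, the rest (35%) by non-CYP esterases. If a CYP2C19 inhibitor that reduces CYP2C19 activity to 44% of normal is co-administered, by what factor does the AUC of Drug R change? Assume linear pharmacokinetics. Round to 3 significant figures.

The CYP2C19 pathway (50% of clearance) drops to 0.44× activity: 0.5 × 0.44 = 0.22.
CYP3A4 (15%) and the residual 35% are unaffected.
CL_new/CL_old = 0.22 + 0.15 + 0.35 = 0.72.
AUC is inversely proportional to clearance, so the fold-change is 1 / 0.72 = 1.39.

1.39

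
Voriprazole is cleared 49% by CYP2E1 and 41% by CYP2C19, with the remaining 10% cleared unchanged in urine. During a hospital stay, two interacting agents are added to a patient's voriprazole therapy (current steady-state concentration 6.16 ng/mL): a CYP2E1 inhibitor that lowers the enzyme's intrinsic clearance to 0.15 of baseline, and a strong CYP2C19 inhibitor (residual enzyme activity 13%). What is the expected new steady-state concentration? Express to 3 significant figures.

27.2 ng/mL

The CYP2E1 pathway (49% of clearance) falls to 0.15× activity: 0.49 × 0.15 = 0.0735.
The CYP2C19 pathway (41% of clearance) is reduced to 0.13× activity: 0.41 × 0.13 = 0.0533.
The remaining 10% of clearance is unaffected.
Relative clearance = 0.0735 + 0.0533 + 0.1 = 0.2268.
Steady-state concentration ∝ 1/CL: new value = 6.16 / 0.2268 = 27.2 ng/mL.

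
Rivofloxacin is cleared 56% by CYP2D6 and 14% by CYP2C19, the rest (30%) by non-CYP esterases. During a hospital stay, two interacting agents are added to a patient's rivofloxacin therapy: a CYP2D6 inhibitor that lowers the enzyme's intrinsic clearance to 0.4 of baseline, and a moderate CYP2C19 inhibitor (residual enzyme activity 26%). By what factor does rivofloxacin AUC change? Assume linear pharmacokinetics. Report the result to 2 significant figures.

1.8

CYP2D6: 0.56 × 0.4 = 0.224
CYP2C19: 0.14 × 0.26 = 0.0364
Other: 0.3 (unchanged)
Relative clearance = 0.224 + 0.0364 + 0.3 = 0.5604.
AUC ∝ 1/CL: fold-change = 1 / 0.5604 = 1.8.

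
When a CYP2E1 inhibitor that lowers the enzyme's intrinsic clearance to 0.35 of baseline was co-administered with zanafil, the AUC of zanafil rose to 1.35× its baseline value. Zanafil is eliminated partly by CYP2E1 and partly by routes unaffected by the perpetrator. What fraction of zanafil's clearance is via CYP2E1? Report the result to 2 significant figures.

Write x for the fraction cleared via CYP2E1. The observed AUC change means clearance fell to 1/1.35 = 0.7407 of baseline.
Setting x·0.35 + (1 − x) = 0.7407 and solving: x = (0.7407 − 1)/(0.35 − 1) = 0.40.

0.40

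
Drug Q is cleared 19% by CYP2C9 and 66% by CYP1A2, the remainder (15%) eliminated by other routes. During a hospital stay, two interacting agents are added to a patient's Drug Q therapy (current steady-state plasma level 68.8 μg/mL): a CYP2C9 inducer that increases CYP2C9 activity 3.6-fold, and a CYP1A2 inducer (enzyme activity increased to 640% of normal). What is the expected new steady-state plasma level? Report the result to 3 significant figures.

CYP2C9: 0.19 × 3.6 = 0.684
CYP1A2: 0.66 × 6.4 = 4.224
Other: 0.15 (unchanged)
Relative clearance = 0.684 + 4.224 + 0.15 = 5.058.
Steady-state plasma level ∝ 1/CL: new value = 68.8 / 5.058 = 13.6 μg/mL.

13.6 μg/mL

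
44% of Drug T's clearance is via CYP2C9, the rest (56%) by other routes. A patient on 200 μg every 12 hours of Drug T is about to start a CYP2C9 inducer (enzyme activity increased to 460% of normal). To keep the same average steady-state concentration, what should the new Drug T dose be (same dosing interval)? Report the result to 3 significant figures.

517 μg

The CYP2C9 pathway (44% of clearance) is boosted to 4.6× activity: 0.44 × 4.6 = 2.024.
Non-CYP routes (56%) are unchanged.
Relative clearance = 2.024 + 0.56 = 2.584.
To maintain the same steady-state level, dose must scale with clearance: new dose = 200 × 2.584 = 517 μg.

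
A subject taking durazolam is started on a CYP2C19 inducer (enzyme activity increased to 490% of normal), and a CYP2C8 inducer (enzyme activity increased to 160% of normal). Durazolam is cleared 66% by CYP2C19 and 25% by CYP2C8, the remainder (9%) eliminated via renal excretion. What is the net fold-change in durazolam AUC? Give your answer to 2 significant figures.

0.27

The CYP2C19 pathway (66% of clearance) is boosted to 4.9× activity: 0.66 × 4.9 = 3.234.
The CYP2C8 pathway (25% of clearance) is boosted to 1.6× activity: 0.25 × 1.6 = 0.4.
The remaining 9% of clearance is unaffected.
Relative clearance = 3.234 + 0.4 + 0.09 = 3.724.
Because AUC varies inversely with clearance, the combined effect is 1 / 3.724 = 0.27.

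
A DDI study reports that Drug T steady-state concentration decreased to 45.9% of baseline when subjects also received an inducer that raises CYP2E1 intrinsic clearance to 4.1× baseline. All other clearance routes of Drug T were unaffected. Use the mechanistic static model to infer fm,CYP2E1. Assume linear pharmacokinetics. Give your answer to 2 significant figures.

0.38

Write x for the fraction cleared via CYP2E1. The observed steady-state concentration change means clearance rose to 1/0.459 = 2.179 of baseline.
Setting x·4.1 + (1 − x) = 2.179 and solving: x = (2.179 − 1)/(4.1 − 1) = 0.38.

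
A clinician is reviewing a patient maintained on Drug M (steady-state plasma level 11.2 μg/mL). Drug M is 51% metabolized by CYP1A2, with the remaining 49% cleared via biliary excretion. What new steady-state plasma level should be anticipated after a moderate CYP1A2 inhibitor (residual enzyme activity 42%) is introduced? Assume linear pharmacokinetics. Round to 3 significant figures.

The CYP1A2 pathway (51% of clearance) falls to 0.42× activity: 0.51 × 0.42 = 0.2142.
Non-CYP routes (49%) are unchanged.
Relative clearance = 0.2142 + 0.49 = 0.7042.
Steady-state plasma level ∝ 1/CL, so new value = 11.2 / 0.7042 = 15.9 μg/mL.

15.9 μg/mL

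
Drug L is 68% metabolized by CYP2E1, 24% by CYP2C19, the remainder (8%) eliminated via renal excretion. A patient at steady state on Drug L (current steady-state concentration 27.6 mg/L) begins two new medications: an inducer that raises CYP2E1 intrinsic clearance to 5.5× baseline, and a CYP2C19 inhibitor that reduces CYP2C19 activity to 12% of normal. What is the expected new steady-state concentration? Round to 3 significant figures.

7.17 mg/L

The CYP2E1 pathway (68% of clearance) is boosted to 5.5× activity: 0.68 × 5.5 = 3.74.
The CYP2C19 pathway (24% of clearance) falls to 0.12× activity: 0.24 × 0.12 = 0.0288.
The remaining 8% of clearance is unaffected.
CL_new/CL_old = 3.74 + 0.0288 + 0.08 = 3.8488.
Steady-state concentration ∝ 1/CL: new value = 27.6 / 3.8488 = 7.17 mg/L.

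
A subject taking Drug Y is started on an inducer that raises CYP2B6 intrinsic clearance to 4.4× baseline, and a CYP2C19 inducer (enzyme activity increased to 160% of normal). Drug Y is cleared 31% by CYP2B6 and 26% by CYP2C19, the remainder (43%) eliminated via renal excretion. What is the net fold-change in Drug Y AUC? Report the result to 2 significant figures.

The CYP2B6 pathway (31% of clearance) increases to 4.4× activity: 0.31 × 4.4 = 1.364.
The CYP2C19 pathway (26% of clearance) rises to 1.6× activity: 0.26 × 1.6 = 0.416.
Non-CYP routes (43%) are unchanged.
New clearance relative to baseline: 1.364 + 0.416 + 0.43 = 2.21.
AUC ∝ 1/CL: fold-change = 1 / 2.21 = 0.45.

0.45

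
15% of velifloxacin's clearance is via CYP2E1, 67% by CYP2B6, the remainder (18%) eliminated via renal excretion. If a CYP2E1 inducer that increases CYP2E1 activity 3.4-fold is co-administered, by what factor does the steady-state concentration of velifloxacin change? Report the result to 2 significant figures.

CYP2E1: 0.15 × 3.4 = 0.51
CYP2B6: 0.67 (unchanged)
Other: 0.18 (unchanged)
CL_new/CL_old = 0.51 + 0.67 + 0.18 = 1.36.
Steady-state concentration is inversely proportional to clearance, so the fold-change is 1 / 1.36 = 0.74.

0.74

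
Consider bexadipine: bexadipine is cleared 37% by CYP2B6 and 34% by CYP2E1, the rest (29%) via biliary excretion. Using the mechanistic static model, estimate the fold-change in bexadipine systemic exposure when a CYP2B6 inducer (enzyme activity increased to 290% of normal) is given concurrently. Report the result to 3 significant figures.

0.587

The CYP2B6 pathway (37% of clearance) increases to 2.9× activity: 0.37 × 2.9 = 1.073.
CYP2E1 (34%) and the residual 29% are unaffected.
New clearance relative to baseline: 1.073 + 0.34 + 0.29 = 1.703.
Since systemic exposure ∝ 1/CL, the ratio is 1 / 1.703 = 0.587.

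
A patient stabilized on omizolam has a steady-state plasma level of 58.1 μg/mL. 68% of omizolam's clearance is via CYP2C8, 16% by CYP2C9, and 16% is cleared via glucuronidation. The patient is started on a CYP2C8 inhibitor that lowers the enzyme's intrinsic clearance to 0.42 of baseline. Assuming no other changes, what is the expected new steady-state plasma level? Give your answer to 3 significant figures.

CYP2C8: 0.68 × 0.42 = 0.2856
CYP2C9: 0.16 (unchanged)
Other: 0.16 (unchanged)
CL_new/CL_old = 0.2856 + 0.16 + 0.16 = 0.6056.
Steady-state plasma level ∝ 1/CL, so new value = 58.1 / 0.6056 = 95.9 μg/mL.

95.9 μg/mL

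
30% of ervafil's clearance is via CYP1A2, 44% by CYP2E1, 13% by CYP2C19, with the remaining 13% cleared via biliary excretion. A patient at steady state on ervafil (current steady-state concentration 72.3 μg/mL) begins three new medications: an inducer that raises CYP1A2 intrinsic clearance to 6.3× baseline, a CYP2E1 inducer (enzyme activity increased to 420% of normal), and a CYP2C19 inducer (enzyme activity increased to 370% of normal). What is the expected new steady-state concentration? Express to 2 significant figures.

The CYP1A2 pathway (30% of clearance) is boosted to 6.3× activity: 0.3 × 6.3 = 1.89.
The CYP2E1 pathway (44% of clearance) is boosted to 4.2× activity: 0.44 × 4.2 = 1.848.
The CYP2C19 pathway (13% of clearance) increases to 3.7× activity: 0.13 × 3.7 = 0.481.
The remaining 13% of clearance is unaffected.
CL_new/CL_old = 1.89 + 1.848 + 0.481 + 0.13 = 4.349.
Dividing the baseline by the relative clearance: 72.3 / 4.349 = 17 μg/mL.

17 μg/mL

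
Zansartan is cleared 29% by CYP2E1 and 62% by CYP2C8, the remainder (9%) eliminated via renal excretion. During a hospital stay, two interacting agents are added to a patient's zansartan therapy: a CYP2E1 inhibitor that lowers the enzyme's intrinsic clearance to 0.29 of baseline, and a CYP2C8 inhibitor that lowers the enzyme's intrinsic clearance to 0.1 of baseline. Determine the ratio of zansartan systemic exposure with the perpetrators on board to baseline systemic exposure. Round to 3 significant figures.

The CYP2E1 pathway (29% of clearance) drops to 0.29× activity: 0.29 × 0.29 = 0.0841.
The CYP2C8 pathway (62% of clearance) is reduced to 0.1× activity: 0.62 × 0.1 = 0.062.
Non-CYP routes (9%) are unchanged.
Relative clearance = 0.0841 + 0.062 + 0.09 = 0.2361.
Because systemic exposure varies inversely with clearance, the combined effect is 1 / 0.2361 = 4.24.

4.24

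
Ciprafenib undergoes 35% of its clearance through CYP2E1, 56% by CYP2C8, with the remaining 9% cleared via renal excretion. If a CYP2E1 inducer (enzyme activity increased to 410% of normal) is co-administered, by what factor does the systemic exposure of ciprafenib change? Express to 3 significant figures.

The CYP2E1 pathway (35% of clearance) increases to 4.1× activity: 0.35 × 4.1 = 1.435.
CYP2C8 (56%) and the residual 9% are unaffected.
CL_new/CL_old = 1.435 + 0.56 + 0.09 = 2.085.
Systemic exposure ratio = CL_old/CL_new = 1 / 2.085 = 0.480.

0.480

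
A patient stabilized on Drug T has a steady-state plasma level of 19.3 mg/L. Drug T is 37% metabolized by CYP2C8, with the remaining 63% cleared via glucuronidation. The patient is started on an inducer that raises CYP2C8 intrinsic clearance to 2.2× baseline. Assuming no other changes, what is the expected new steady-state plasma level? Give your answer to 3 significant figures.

13.4 mg/L

The CYP2C8 pathway (37% of clearance) increases to 2.2× activity: 0.37 × 2.2 = 0.814.
The remaining 63% of clearance is unaffected.
New clearance relative to baseline: 0.814 + 0.63 = 1.444.
New steady-state plasma level = baseline ÷ relative clearance = 19.3 / 1.444 = 13.4 mg/L.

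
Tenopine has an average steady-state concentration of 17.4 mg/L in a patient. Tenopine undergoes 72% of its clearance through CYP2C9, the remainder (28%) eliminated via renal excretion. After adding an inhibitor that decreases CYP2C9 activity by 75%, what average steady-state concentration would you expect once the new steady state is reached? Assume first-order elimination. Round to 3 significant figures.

The CYP2C9 pathway (72% of clearance) is reduced to 0.25× activity: 0.72 × 0.25 = 0.18.
The remaining 28% of clearance is unaffected.
New clearance relative to baseline: 0.18 + 0.28 = 0.46.
New average steady-state concentration = baseline ÷ relative clearance = 17.4 / 0.46 = 37.8 mg/L.

37.8 mg/L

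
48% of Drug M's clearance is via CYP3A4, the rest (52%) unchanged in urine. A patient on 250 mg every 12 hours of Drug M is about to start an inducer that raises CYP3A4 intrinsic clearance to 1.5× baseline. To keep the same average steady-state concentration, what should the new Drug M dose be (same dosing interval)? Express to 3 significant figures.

CYP3A4: 0.48 × 1.5 = 0.72
Other: 0.52 (unchanged)
Relative clearance = 0.72 + 0.52 = 1.24.
Exposure is unchanged when dose changes in proportion to clearance. New dose = 250 mg × 1.24 = 310 mg.

310 mg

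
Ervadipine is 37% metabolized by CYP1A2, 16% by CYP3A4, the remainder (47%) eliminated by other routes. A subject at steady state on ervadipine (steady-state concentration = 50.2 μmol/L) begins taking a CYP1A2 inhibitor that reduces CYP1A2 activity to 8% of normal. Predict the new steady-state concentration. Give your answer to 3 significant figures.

The CYP1A2 pathway (37% of clearance) is reduced to 0.08× activity: 0.37 × 0.08 = 0.0296.
CYP3A4 (16%) and the residual 47% are unaffected.
Relative clearance = 0.0296 + 0.16 + 0.47 = 0.6596.
New steady-state concentration = baseline ÷ relative clearance = 50.2 / 0.6596 = 76.1 μmol/L.

76.1 μmol/L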